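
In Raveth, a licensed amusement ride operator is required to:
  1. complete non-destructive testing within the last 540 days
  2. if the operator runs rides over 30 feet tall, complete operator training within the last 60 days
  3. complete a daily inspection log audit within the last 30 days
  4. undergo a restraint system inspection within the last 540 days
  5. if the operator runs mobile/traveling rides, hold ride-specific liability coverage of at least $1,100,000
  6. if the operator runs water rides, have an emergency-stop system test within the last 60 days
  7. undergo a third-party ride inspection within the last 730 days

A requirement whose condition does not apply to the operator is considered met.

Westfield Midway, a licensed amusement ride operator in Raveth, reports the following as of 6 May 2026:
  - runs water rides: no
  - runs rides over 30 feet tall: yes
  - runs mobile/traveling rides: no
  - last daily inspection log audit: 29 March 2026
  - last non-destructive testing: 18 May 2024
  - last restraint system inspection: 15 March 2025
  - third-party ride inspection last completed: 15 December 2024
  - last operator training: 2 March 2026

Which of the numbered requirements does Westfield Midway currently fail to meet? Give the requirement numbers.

1. non-destructive testing 718 days ago vs limit 540 → not met
2. condition 'runs rides over 30 feet tall' holds; operator training 65 days ago vs limit 60 → not met
3. daily inspection log audit 38 days ago vs limit 30 → not met
4. restraint system inspection 417 days ago vs limit 540 → met
5. condition 'runs mobile/traveling rides' does not hold → requirement n/a → met
6. condition 'runs water rides' does not hold → requirement n/a → met
7. third-party ride inspection 507 days ago vs limit 730 → met
Not met: 1, 2, 3

1, 2, 3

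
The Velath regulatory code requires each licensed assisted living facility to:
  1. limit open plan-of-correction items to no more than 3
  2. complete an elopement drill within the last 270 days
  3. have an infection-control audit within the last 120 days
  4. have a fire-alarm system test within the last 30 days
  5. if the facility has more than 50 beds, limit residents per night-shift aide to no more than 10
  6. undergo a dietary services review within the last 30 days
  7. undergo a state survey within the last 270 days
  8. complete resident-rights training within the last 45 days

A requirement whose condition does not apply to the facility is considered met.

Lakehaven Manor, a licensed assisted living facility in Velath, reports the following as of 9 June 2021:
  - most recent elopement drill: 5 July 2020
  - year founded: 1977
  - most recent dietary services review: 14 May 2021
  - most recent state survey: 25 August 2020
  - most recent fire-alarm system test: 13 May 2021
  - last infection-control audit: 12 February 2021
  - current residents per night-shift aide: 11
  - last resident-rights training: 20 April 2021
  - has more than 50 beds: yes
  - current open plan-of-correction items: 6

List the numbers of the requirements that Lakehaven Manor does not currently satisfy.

1. open plan-of-correction items 6 > 3 → not met
2. elopement drill 339 days ago vs limit 270 → not met
3. infection-control audit 117 days ago vs limit 120 → met
4. fire-alarm system test 27 days ago vs limit 30 → met
5. condition 'has more than 50 beds' holds; residents per night-shift aide 11 > 10 → not met
6. dietary services review 26 days ago vs limit 30 → met
7. state survey 288 days ago vs limit 270 → not met
8. resident-rights training 50 days ago vs limit 45 → not met
Not met: 1, 2, 5, 7, 8

1, 2, 5, 7, 8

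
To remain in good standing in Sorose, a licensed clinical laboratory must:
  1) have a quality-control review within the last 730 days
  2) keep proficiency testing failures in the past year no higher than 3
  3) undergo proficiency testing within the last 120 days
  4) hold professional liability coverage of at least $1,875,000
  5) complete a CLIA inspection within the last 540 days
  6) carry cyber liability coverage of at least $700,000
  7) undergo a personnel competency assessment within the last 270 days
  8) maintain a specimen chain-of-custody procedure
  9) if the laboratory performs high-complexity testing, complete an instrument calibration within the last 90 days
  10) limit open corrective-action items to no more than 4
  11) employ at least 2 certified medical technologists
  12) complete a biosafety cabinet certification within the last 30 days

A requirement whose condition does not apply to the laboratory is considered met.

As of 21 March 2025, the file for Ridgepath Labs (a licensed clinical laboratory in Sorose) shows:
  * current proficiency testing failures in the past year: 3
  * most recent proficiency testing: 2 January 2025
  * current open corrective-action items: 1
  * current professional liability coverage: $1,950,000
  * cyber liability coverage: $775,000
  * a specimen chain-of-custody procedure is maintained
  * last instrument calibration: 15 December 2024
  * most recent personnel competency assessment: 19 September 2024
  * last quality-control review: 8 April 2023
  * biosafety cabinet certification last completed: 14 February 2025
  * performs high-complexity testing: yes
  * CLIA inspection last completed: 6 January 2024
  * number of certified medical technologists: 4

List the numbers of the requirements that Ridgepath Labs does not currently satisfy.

9, 12

1. quality-control review 713 days ago vs limit 730 → met
2. proficiency testing failures in the past year 3 ≤ 3 → met
3. proficiency testing 78 days ago vs limit 120 → met
4. professional liability coverage $1,950,000 ≥ $1,875,000 → met
5. CLIA inspection 440 days ago vs limit 540 → met
6. cyber liability coverage $775,000 ≥ $700,000 → met
7. personnel competency assessment 183 days ago vs limit 270 → met
8. specimen chain-of-custody procedure present → met
9. condition 'performs high-complexity testing' holds; instrument calibration 96 days ago vs limit 90 → not met
10. open corrective-action items 1 ≤ 4 → met
11. certified medical technologists 4 ≥ 2 → met
12. biosafety cabinet certification 35 days ago vs limit 30 → not met
Not met: 9, 12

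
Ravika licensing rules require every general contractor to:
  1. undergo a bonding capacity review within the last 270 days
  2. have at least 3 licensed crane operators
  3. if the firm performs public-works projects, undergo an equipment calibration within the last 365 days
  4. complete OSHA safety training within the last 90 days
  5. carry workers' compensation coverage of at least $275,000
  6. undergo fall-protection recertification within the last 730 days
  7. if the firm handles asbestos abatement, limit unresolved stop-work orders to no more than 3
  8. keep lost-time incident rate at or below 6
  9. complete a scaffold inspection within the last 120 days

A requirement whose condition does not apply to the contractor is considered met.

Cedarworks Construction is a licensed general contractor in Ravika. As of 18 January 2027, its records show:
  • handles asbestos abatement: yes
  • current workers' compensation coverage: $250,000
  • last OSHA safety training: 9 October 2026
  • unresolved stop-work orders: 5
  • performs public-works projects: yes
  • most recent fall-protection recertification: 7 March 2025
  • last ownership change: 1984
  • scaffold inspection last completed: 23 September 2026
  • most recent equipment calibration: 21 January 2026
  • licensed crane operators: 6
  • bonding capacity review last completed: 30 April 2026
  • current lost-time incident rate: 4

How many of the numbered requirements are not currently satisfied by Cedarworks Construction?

1. bonding capacity review 263 days ago vs limit 270 → met
2. licensed crane operators 6 ≥ 3 → met
3. condition 'performs public-works projects' holds; equipment calibration 362 days ago vs limit 365 → met
4. OSHA safety training 101 days ago vs limit 90 → not met
5. workers' compensation coverage $250,000 < $275,000 → not met
6. fall-protection recertification 682 days ago vs limit 730 → met
7. condition 'handles asbestos abatement' holds; unresolved stop-work orders 5 > 3 → not met
8. lost-time incident rate 4 ≤ 6 → met
9. scaffold inspection 117 days ago vs limit 120 → met
Not met: 3 of 9

3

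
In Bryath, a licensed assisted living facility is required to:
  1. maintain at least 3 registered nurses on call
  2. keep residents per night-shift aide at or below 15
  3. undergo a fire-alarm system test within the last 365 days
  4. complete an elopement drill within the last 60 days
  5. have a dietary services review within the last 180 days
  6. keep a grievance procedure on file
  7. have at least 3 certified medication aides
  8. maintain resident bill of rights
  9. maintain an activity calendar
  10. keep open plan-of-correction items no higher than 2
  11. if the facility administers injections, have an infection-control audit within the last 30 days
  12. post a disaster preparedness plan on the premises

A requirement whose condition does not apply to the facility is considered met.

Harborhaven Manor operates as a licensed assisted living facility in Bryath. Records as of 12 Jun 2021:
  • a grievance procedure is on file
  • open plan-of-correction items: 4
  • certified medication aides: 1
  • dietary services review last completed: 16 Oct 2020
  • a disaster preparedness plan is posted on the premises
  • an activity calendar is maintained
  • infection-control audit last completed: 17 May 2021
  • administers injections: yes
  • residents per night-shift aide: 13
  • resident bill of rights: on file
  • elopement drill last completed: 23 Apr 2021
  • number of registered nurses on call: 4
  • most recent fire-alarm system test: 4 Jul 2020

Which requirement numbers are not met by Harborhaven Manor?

1. registered nurses on call 4 ≥ 3 → met
2. residents per night-shift aide 13 ≤ 15 → met
3. fire-alarm system test 343 days ago vs limit 365 → met
4. elopement drill 50 days ago vs limit 60 → met
5. dietary services review 239 days ago vs limit 180 → not met
6. grievance procedure present → met
7. certified medication aides 1 < 3 → not met
8. resident bill of rights present → met
9. activity calendar present → met
10. open plan-of-correction items 4 > 2 → not met
11. condition 'administers injections' holds; infection-control audit 26 days ago vs limit 30 → met
12. disaster preparedness plan present → met
Not met: 5, 7, 10

5, 7, 10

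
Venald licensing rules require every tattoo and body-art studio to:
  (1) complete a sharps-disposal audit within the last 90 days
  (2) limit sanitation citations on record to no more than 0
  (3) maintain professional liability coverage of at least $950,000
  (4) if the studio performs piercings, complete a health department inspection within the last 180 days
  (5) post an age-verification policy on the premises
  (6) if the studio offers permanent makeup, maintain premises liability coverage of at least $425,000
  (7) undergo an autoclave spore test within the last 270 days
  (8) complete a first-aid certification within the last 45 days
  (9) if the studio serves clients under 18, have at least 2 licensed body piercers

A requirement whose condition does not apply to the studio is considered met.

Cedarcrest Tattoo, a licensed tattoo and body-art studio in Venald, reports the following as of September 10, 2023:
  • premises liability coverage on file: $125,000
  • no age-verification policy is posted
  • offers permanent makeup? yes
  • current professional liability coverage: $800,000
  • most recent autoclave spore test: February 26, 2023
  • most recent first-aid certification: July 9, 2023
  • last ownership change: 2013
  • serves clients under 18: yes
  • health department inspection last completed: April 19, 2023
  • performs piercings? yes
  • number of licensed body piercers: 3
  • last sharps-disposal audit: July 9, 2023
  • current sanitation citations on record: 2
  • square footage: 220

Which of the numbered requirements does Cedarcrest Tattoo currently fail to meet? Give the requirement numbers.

1. sharps-disposal audit 63 days ago vs limit 90 → met
2. sanitation citations on record 2 > 0 → not met
3. professional liability coverage $800,000 < $950,000 → not met
4. condition 'performs piercings' holds; health department inspection 144 days ago vs limit 180 → met
5. age-verification policy absent → not met
6. condition 'offers permanent makeup' holds; premises liability coverage $125,000 < $425,000 → not met
7. autoclave spore test 196 days ago vs limit 270 → met
8. first-aid certification 63 days ago vs limit 45 → not met
9. condition 'serves clients under 18' holds; licensed body piercers 3 ≥ 2 → met
Not met: 2, 3, 5, 6, 8

2, 3, 5, 6, 8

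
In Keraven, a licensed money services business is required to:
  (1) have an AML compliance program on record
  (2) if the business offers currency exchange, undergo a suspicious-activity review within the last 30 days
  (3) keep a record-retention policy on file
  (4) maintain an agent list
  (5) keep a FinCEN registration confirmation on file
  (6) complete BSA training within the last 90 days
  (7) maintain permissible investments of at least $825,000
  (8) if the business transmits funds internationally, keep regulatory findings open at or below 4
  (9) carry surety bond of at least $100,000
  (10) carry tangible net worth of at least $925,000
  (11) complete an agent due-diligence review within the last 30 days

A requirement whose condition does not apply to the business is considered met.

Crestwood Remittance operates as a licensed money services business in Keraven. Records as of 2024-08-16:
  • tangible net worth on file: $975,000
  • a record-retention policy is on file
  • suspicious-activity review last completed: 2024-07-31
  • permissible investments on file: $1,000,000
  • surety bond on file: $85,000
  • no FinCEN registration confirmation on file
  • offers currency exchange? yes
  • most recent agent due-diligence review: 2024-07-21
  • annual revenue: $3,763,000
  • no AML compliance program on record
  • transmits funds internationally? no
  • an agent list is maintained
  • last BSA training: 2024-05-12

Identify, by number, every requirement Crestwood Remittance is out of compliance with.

1. AML compliance program absent → not met
2. condition 'offers currency exchange' holds; suspicious-activity review 16 days ago vs limit 30 → met
3. record-retention policy present → met
4. agent list present → met
5. FinCEN registration confirmation absent → not met
6. BSA training 96 days ago vs limit 90 → not met
7. permissible investments $1,000,000 ≥ $825,000 → met
8. condition 'transmits funds internationally' does not hold → requirement n/a → met
9. surety bond $85,000 < $100,000 → not met
10. tangible net worth $975,000 ≥ $925,000 → met
11. agent due-diligence review 26 days ago vs limit 30 → met
Not met: 1, 5, 6, 9

1, 5, 6, 9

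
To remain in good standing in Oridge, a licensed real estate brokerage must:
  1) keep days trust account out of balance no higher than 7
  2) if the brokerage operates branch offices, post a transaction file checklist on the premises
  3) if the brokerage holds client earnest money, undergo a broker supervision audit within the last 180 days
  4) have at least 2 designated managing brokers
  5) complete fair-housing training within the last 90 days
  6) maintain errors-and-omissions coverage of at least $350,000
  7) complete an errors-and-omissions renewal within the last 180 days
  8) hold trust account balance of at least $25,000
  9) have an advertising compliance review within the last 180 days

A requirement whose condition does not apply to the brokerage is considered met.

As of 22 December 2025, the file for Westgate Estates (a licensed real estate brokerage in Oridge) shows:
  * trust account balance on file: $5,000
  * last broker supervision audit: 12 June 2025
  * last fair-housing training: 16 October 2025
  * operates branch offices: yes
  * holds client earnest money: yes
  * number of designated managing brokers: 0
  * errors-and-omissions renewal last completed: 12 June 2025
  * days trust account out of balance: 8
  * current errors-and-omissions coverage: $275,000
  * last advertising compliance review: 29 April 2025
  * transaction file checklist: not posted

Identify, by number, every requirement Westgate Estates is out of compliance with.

1. days trust account out of balance 8 > 7 → not met
2. condition 'operates branch offices' holds; transaction file checklist absent → not met
3. condition 'holds client earnest money' holds; broker supervision audit 193 days ago vs limit 180 → not met
4. designated managing brokers 0 < 2 → not met
5. fair-housing training 67 days ago vs limit 90 → met
6. errors-and-omissions coverage $275,000 < $350,000 → not met
7. errors-and-omissions renewal 193 days ago vs limit 180 → not met
8. trust account balance $5,000 < $25,000 → not met
9. advertising compliance review 237 days ago vs limit 180 → not met
Not met: 1, 2, 3, 4, 6, 7, 8, 9

1, 2, 3, 4, 6, 7, 8, 9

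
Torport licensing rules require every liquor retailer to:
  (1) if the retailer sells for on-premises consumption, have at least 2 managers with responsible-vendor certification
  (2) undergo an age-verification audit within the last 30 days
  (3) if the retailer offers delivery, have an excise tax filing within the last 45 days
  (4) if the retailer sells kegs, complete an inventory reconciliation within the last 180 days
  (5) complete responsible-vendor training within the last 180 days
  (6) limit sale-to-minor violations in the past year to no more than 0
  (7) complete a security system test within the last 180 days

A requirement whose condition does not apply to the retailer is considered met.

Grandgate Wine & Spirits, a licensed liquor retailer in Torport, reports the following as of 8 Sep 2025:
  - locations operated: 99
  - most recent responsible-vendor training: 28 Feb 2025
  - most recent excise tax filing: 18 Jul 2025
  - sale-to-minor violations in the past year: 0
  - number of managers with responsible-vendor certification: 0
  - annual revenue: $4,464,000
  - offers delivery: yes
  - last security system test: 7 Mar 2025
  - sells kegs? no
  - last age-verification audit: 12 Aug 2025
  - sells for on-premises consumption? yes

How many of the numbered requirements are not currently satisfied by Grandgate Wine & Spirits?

4

1. condition 'sells for on-premises consumption' holds; managers with responsible-vendor certification 0 < 2 → not met
2. age-verification audit 27 days ago vs limit 30 → met
3. condition 'offers delivery' holds; excise tax filing 52 days ago vs limit 45 → not met
4. condition 'sells kegs' does not hold → requirement n/a → met
5. responsible-vendor training 192 days ago vs limit 180 → not met
6. sale-to-minor violations in the past year 0 ≤ 0 → met
7. security system test 185 days ago vs limit 180 → not met
Not met: 4 of 7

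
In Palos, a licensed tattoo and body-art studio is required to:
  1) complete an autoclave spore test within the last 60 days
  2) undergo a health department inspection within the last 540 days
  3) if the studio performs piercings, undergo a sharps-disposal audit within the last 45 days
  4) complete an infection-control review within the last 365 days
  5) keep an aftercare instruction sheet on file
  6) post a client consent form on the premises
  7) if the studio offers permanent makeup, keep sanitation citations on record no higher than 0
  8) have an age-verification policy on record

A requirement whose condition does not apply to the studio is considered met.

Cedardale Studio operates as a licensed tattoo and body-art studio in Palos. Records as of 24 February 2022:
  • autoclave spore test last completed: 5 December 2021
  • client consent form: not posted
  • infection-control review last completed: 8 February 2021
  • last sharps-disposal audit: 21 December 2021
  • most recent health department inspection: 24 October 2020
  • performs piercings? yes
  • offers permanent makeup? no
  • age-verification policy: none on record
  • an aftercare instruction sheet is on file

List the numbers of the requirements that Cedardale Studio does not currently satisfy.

1, 3, 4, 6, 8

1. autoclave spore test 81 days ago vs limit 60 → not met
2. health department inspection 488 days ago vs limit 540 → met
3. condition 'performs piercings' holds; sharps-disposal audit 65 days ago vs limit 45 → not met
4. infection-control review 381 days ago vs limit 365 → not met
5. aftercare instruction sheet present → met
6. client consent form absent → not met
7. condition 'offers permanent makeup' does not hold → requirement n/a → met
8. age-verification policy absent → not met
Not met: 1, 3, 4, 6, 8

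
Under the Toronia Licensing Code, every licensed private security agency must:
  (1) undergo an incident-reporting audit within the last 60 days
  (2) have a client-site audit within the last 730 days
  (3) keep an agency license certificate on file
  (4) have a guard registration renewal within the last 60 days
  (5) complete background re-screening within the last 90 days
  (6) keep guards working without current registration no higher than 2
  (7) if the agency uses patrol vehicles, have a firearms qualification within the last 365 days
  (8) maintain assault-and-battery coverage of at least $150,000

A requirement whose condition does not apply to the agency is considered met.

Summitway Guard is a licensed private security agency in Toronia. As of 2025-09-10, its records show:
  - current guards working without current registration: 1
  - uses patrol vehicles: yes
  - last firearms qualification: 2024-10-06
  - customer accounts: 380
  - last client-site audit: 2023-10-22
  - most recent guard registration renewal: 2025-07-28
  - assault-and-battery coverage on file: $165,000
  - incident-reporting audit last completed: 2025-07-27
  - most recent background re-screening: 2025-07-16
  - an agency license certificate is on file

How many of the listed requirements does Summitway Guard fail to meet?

0

1. incident-reporting audit 45 days ago vs limit 60 → met
2. client-site audit 689 days ago vs limit 730 → met
3. agency license certificate present → met
4. guard registration renewal 44 days ago vs limit 60 → met
5. background re-screening 56 days ago vs limit 90 → met
6. guards working without current registration 1 ≤ 2 → met
7. condition 'uses patrol vehicles' holds; firearms qualification 339 days ago vs limit 365 → met
8. assault-and-battery coverage $165,000 ≥ $150,000 → met
Not met: 0 of 8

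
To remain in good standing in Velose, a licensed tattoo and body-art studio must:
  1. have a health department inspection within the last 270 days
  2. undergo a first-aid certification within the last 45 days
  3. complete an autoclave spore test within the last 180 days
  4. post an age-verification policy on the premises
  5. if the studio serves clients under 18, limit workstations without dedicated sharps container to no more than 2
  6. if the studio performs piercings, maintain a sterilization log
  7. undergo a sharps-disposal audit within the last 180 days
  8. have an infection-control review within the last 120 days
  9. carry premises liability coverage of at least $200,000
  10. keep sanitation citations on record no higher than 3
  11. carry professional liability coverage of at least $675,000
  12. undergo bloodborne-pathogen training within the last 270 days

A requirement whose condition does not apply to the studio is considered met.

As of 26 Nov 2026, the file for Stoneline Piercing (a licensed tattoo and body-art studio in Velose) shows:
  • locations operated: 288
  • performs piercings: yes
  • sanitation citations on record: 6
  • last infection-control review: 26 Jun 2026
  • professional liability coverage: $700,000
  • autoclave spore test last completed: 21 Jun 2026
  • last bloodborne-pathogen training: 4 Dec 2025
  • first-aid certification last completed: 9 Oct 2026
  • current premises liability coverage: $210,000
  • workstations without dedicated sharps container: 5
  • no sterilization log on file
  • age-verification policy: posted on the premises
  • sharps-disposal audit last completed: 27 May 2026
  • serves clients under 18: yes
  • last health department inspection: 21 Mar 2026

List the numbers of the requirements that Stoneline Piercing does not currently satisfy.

1. health department inspection 250 days ago vs limit 270 → met
2. first-aid certification 48 days ago vs limit 45 → not met
3. autoclave spore test 158 days ago vs limit 180 → met
4. age-verification policy present → met
5. condition 'serves clients under 18' holds; workstations without dedicated sharps container 5 > 2 → not met
6. condition 'performs piercings' holds; sterilization log absent → not met
7. sharps-disposal audit 183 days ago vs limit 180 → not met
8. infection-control review 153 days ago vs limit 120 → not met
9. premises liability coverage $210,000 ≥ $200,000 → met
10. sanitation citations on record 6 > 3 → not met
11. professional liability coverage $700,000 ≥ $675,000 → met
12. bloodborne-pathogen training 357 days ago vs limit 270 → not met
Not met: 2, 5, 6, 7, 8, 10, 12

2, 5, 6, 7, 8, 10, 12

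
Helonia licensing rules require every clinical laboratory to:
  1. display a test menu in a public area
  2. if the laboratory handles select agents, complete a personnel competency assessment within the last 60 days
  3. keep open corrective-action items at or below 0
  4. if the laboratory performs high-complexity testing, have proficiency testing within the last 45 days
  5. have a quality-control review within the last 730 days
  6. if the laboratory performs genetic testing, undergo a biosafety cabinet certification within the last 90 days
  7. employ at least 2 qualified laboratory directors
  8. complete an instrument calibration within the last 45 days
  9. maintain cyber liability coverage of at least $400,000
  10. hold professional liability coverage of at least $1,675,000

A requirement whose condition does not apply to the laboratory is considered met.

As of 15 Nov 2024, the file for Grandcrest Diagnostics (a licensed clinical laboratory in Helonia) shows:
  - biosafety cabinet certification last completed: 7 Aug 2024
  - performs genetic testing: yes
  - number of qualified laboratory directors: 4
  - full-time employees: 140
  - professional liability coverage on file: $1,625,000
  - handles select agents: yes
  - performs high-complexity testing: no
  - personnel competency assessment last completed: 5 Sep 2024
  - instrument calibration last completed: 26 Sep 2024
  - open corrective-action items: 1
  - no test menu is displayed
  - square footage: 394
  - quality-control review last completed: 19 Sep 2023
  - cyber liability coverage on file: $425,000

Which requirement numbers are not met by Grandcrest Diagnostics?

1. test menu absent → not met
2. condition 'handles select agents' holds; personnel competency assessment 71 days ago vs limit 60 → not met
3. open corrective-action items 1 > 0 → not met
4. condition 'performs high-complexity testing' does not hold → requirement n/a → met
5. quality-control review 423 days ago vs limit 730 → met
6. condition 'performs genetic testing' holds; biosafety cabinet certification 100 days ago vs limit 90 → not met
7. qualified laboratory directors 4 ≥ 2 → met
8. instrument calibration 50 days ago vs limit 45 → not met
9. cyber liability coverage $425,000 ≥ $400,000 → met
10. professional liability coverage $1,625,000 < $1,675,000 → not met
Not met: 1, 2, 3, 6, 8, 10

1, 2, 3, 6, 8, 10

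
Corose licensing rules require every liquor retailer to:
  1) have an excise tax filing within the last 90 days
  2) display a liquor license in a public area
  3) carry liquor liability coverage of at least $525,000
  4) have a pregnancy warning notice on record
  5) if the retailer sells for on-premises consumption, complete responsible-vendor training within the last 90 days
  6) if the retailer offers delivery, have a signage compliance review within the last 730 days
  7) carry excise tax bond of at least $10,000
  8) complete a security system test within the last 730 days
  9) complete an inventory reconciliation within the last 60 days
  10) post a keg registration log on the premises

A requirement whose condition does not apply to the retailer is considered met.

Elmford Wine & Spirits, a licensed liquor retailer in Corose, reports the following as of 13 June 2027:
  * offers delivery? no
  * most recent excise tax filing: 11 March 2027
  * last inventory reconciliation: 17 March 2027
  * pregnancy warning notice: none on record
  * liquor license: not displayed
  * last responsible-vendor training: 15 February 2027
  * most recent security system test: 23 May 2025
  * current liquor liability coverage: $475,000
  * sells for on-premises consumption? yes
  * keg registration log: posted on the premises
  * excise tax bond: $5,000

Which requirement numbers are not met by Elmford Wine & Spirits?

1, 2, 3, 4, 5, 7, 8, 9

1. excise tax filing 94 days ago vs limit 90 → not met
2. liquor license absent → not met
3. liquor liability coverage $475,000 < $525,000 → not met
4. pregnancy warning notice absent → not met
5. condition 'sells for on-premises consumption' holds; responsible-vendor training 118 days ago vs limit 90 → not met
6. condition 'offers delivery' does not hold → requirement n/a → met
7. excise tax bond $5,000 < $10,000 → not met
8. security system test 751 days ago vs limit 730 → not met
9. inventory reconciliation 88 days ago vs limit 60 → not met
10. keg registration log present → met
Not met: 1, 2, 3, 4, 5, 7, 8, 9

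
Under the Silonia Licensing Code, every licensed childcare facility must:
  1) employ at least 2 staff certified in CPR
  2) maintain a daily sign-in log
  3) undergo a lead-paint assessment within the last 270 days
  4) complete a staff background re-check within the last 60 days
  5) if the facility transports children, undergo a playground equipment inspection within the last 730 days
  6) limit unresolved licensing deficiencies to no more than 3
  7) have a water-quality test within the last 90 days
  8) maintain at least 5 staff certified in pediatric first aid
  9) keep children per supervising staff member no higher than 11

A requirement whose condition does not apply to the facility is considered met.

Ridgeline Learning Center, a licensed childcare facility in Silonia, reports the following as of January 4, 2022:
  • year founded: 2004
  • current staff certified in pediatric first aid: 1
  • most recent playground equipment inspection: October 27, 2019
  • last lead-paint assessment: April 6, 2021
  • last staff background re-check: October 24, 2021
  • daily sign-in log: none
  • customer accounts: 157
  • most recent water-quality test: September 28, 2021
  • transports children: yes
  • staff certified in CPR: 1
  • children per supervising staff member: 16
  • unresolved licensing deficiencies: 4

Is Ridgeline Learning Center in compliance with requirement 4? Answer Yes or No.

4. staff background re-check 72 days ago vs limit 60 → not met

No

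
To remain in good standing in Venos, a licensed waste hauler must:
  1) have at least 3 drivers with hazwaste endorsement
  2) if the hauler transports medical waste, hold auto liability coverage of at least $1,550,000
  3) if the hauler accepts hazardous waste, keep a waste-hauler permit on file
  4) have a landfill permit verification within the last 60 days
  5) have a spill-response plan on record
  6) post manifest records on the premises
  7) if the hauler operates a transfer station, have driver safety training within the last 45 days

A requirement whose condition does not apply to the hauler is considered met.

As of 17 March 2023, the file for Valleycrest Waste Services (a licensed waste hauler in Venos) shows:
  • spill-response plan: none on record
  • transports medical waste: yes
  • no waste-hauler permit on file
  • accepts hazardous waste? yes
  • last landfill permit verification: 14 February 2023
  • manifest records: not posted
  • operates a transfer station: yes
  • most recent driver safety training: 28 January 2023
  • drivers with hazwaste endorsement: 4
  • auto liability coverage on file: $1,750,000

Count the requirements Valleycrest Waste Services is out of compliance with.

4

1. drivers with hazwaste endorsement 4 ≥ 3 → met
2. condition 'transports medical waste' holds; auto liability coverage $1,750,000 ≥ $1,550,000 → met
3. condition 'accepts hazardous waste' holds; waste-hauler permit absent → not met
4. landfill permit verification 31 days ago vs limit 60 → met
5. spill-response plan absent → not met
6. manifest records absent → not met
7. condition 'operates a transfer station' holds; driver safety training 48 days ago vs limit 45 → not met
Not met: 4 of 7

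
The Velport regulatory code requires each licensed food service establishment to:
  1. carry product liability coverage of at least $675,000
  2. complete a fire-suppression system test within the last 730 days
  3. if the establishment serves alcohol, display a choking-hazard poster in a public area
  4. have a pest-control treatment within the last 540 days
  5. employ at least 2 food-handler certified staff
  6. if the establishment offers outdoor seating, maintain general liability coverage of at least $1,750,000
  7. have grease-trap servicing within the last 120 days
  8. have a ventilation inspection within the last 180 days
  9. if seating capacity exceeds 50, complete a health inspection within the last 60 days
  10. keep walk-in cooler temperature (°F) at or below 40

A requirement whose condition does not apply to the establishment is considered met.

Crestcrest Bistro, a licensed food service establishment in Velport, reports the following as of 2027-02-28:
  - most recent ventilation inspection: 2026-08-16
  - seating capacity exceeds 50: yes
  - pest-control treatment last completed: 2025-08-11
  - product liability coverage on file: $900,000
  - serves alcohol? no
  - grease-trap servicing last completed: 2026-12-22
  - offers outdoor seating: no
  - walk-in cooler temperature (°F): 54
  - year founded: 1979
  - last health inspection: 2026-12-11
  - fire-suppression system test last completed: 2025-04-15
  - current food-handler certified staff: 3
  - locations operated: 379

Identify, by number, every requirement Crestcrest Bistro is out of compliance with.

4, 8, 9, 10

1. product liability coverage $900,000 ≥ $675,000 → met
2. fire-suppression system test 684 days ago vs limit 730 → met
3. condition 'serves alcohol' does not hold → requirement n/a → met
4. pest-control treatment 566 days ago vs limit 540 → not met
5. food-handler certified staff 3 ≥ 2 → met
6. condition 'offers outdoor seating' does not hold → requirement n/a → met
7. grease-trap servicing 68 days ago vs limit 120 → met
8. ventilation inspection 196 days ago vs limit 180 → not met
9. condition 'seating capacity exceeds 50' holds; health inspection 79 days ago vs limit 60 → not met
10. walk-in cooler temperature (°F) 54 > 40 → not met
Not met: 4, 8, 9, 10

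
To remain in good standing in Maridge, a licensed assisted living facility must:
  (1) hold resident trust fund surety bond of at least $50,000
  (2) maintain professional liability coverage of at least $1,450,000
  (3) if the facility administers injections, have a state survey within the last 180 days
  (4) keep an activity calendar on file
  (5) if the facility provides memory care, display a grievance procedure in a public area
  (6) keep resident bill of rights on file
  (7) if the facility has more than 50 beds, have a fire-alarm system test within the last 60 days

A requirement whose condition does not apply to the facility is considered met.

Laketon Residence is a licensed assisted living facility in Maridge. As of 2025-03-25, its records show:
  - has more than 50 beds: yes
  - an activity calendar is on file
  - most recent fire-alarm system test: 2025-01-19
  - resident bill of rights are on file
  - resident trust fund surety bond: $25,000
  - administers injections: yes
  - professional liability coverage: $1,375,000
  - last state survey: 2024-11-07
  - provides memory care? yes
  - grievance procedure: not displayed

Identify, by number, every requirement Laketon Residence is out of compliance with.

1, 2, 5, 7

1. resident trust fund surety bond $25,000 < $50,000 → not met
2. professional liability coverage $1,375,000 < $1,450,000 → not met
3. condition 'administers injections' holds; state survey 138 days ago vs limit 180 → met
4. activity calendar present → met
5. condition 'provides memory care' holds; grievance procedure absent → not met
6. resident bill of rights present → met
7. condition 'has more than 50 beds' holds; fire-alarm system test 65 days ago vs limit 60 → not met
Not met: 1, 2, 5, 7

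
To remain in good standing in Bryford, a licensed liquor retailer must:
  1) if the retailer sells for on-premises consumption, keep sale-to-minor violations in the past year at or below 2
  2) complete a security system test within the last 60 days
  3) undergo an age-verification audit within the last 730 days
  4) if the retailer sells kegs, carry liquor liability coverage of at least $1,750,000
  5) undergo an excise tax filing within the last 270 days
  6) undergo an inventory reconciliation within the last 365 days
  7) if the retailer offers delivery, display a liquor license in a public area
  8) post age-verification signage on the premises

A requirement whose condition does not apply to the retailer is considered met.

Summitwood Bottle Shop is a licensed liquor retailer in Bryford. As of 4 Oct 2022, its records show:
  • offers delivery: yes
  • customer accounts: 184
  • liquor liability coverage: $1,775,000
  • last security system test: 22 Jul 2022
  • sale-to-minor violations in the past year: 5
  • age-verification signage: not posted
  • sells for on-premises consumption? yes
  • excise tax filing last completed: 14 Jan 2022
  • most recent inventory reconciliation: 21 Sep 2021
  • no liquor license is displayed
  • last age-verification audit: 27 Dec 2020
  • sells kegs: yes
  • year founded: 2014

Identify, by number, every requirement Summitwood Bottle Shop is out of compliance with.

1. condition 'sells for on-premises consumption' holds; sale-to-minor violations in the past year 5 > 2 → not met
2. security system test 74 days ago vs limit 60 → not met
3. age-verification audit 646 days ago vs limit 730 → met
4. condition 'sells kegs' holds; liquor liability coverage $1,775,000 ≥ $1,750,000 → met
5. excise tax filing 263 days ago vs limit 270 → met
6. inventory reconciliation 378 days ago vs limit 365 → not met
7. condition 'offers delivery' holds; liquor license absent → not met
8. age-verification signage absent → not met
Not met: 1, 2, 6, 7, 8

1, 2, 6, 7, 8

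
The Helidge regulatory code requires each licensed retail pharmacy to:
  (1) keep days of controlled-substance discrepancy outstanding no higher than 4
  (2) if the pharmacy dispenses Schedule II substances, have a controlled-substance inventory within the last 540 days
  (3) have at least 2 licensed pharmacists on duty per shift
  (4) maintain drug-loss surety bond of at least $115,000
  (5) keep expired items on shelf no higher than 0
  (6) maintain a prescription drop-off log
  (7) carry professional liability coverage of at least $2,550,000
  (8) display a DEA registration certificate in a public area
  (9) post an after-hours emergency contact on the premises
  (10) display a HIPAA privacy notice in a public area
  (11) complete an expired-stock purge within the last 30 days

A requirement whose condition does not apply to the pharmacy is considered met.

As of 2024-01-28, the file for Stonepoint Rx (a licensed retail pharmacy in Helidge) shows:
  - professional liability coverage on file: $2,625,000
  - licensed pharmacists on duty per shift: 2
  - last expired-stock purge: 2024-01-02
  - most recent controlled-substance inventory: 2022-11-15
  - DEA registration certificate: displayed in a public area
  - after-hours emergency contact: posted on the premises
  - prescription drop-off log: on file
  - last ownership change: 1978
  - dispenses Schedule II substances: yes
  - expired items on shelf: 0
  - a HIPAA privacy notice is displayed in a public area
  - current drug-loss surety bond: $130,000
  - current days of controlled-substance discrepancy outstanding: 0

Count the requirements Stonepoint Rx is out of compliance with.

1. days of controlled-substance discrepancy outstanding 0 ≤ 4 → met
2. condition 'dispenses Schedule II substances' holds; controlled-substance inventory 439 days ago vs limit 540 → met
3. licensed pharmacists on duty per shift 2 ≥ 2 → met
4. drug-loss surety bond $130,000 ≥ $115,000 → met
5. expired items on shelf 0 ≤ 0 → met
6. prescription drop-off log present → met
7. professional liability coverage $2,625,000 ≥ $2,550,000 → met
8. DEA registration certificate present → met
9. after-hours emergency contact present → met
10. HIPAA privacy notice present → met
11. expired-stock purge 26 days ago vs limit 30 → met
Not met: 0 of 11

0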